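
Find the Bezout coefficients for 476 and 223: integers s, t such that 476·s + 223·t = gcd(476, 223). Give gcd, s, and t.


Euclidean algorithm on (476, 223) — divide until remainder is 0:
  476 = 2 · 223 + 30
  223 = 7 · 30 + 13
  30 = 2 · 13 + 4
  13 = 3 · 4 + 1
  4 = 4 · 1 + 0
gcd(476, 223) = 1.
Track Bezout coefficients alongside the remainders: start with r₀ = 476 = a·1 + b·0 (s = 1, t = 0) and r₁ = 223 = a·0 + b·1 (s = 0, t = 1); each new remainder r_{k+1} = r_{k-1} − q_k·r_k inherits s_{k+1} = s_{k-1} − q_k·s_k, t_{k+1} = t_{k-1} − q_k·t_k, so r_k = a·s_k + b·t_k at every step:
  q = 2: r = 30, s = 1 − 2·0 = 1, t = 0 − 2·1 = -2  (check: 476·1 + 223·(-2) = 30)
  q = 7: r = 13, s = 0 − 7·1 = -7, t = 1 − 7·(-2) = 15  (check: 476·(-7) + 223·15 = 13)
  q = 2: r = 4, s = 1 − 2·(-7) = 15, t = -2 − 2·15 = -32  (check: 476·15 + 223·(-32) = 4)
  q = 3: r = 1, s = -7 − 3·15 = -52, t = 15 − 3·(-32) = 111  (check: 476·(-52) + 223·111 = 1)
The row with r = 1 (the gcd) gives the Bezout coefficients s = -52, t = 111.
Result: 476 · (-52) + 223 · (111) = 1.

gcd(476, 223) = 1; s = -52, t = 111 (check: 476·(-52) + 223·111 = 1).


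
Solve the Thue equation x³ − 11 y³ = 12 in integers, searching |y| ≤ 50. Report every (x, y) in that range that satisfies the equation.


The equation is x³ - 11y³ = 12. For fixed y, x³ = 11·y³ + 12, so a solution requires the RHS to be a perfect cube.
Strategy: iterate y from -50 to 50, compute RHS = 11·y³ + 12, and check whether it is a (positive or negative) perfect cube.
Check small values of y:
  y = 0: RHS = 12 is not a perfect cube.
  y = 1: RHS = 23 is not a perfect cube.
  y = -1: RHS = 1 = (1)³ ⇒ x = 1 works.
  y = 2: RHS = 100 is not a perfect cube.
  y = -2: RHS = -76 is not a perfect cube.
  y = 3: RHS = 309 is not a perfect cube.
  y = -3: RHS = -285 is not a perfect cube.
Continuing the search up to |y| = 50 finds no further solutions beyond those listed.
Collected solutions: (1, -1).

Solutions (with |y| ≤ 50): (1, -1).


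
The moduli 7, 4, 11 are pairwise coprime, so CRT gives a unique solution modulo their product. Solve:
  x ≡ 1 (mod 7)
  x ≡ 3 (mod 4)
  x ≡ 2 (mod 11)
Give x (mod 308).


Moduli 7, 4, 11 are pairwise coprime; by CRT there is a unique solution modulo M = 7 · 4 · 11 = 308.
Solve pairwise, accumulating the modulus:
  Start with x ≡ 1 (mod 7).
  Combine with x ≡ 3 (mod 4): since gcd(7, 4) = 1, we get a unique residue mod 28.
    Write x = 1 + 7·t and substitute into x ≡ 3 (mod 4): 7·t ≡ 3 − 1 = 2 (mod 4).
    Reduce coefficients mod 4: 3·t ≡ 2 (mod 4).
    The inverse of 3 mod 4 is 3 (since 3·3 = 9 = 2·4 + 1), so t ≡ 3·2 = 6 ≡ 2 (mod 4).
    Then x = 1 + 7·2 = 15, valid modulo lcm(7, 4) = 28: x ≡ 15 (mod 28).
  Combine with x ≡ 2 (mod 11): since gcd(28, 11) = 1, we get a unique residue mod 308.
    Write x = 15 + 28·t and substitute into x ≡ 2 (mod 11): 28·t ≡ 2 − 15 = -13 (mod 11).
    Reduce coefficients mod 11: 6·t ≡ 9 (mod 11).
    The inverse of 6 mod 11 is 2 (since 6·2 = 12 = 1·11 + 1), so t ≡ 2·9 = 18 ≡ 7 (mod 11).
    Then x = 15 + 28·7 = 211, valid modulo lcm(28, 11) = 308: x ≡ 211 (mod 308).
Verify: 211 mod 7 = 1 ✓, 211 mod 4 = 3 ✓, 211 mod 11 = 2 ✓.

x ≡ 211 (mod 308).


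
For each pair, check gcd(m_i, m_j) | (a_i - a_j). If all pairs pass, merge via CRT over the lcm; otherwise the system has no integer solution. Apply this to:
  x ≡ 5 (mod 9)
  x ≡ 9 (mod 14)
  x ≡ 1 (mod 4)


Moduli 9, 14, 4 are not pairwise coprime, so CRT works modulo lcm(m_i) when all pairwise compatibility conditions hold.
Pairwise compatibility: gcd(m_i, m_j) must divide a_i - a_j for every pair.
Merge one congruence at a time:
  Start: x ≡ 5 (mod 9).
  Combine with x ≡ 9 (mod 14): gcd(9, 14) = 1; 9 - 5 = 4, which IS divisible by 1, so compatible.
    Write x = 5 + 9·t and substitute into x ≡ 9 (mod 14): 9·t ≡ 9 − 5 = 4 (mod 14).
    The inverse of 9 mod 14 is 11 (since 9·11 = 99 = 7·14 + 1), so t ≡ 11·4 = 44 ≡ 2 (mod 14).
    Then x = 5 + 9·2 = 23, valid modulo lcm(9, 14) = 126: x ≡ 23 (mod 126).
  Combine with x ≡ 1 (mod 4): gcd(126, 4) = 2; 1 - 23 = -22, which IS divisible by 2, so compatible.
    Write x = 23 + 126·t and substitute into x ≡ 1 (mod 4): 126·t ≡ 1 − 23 = -22 (mod 4).
    Divide the congruence (and modulus) by g = 2: 63·t ≡ -11 (mod 2).
    Reduce coefficients mod 2: 1·t ≡ 1 (mod 2).
    So t ≡ 1 (mod 2).
    Then x = 23 + 126·1 = 149, valid modulo lcm(126, 4) = 252: x ≡ 149 (mod 252).
Verify: 149 mod 9 = 5, 149 mod 14 = 9, 149 mod 4 = 1.

x ≡ 149 (mod 252).


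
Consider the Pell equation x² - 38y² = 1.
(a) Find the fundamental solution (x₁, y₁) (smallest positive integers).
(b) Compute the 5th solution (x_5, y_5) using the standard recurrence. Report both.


Step 1: Find the fundamental solution (x₁, y₁) of x² - 38y² = 1.
  Expand √38 as a continued fraction. a₀ = ⌊√38⌋ = 6; iterate m_{k+1} = d_k·a_k − m_k, d_{k+1} = (38 − m_{k+1}²)/d_k, a_{k+1} = ⌊(a₀ + m_{k+1})/d_{k+1}⌋ (starting m₀ = 0, d₀ = 1), with convergents p_k = a_k·p_{k-1} + p_{k-2}, q_k = a_k·q_{k-1} + q_{k-2} (p₋₁ = 1, q₋₁ = 0):
  k = 0: a₀ = 6; p₀/q₀ = 6/1; p₀² − 38·q₀² = 36 − 38 = -2.
  k = 1: m = 6, d = 2, a = ⌊(6 + 6)/2⌋ = 6; p/q = (6·6 + 1)/(6·1 + 0) = 37/6; p² − 38·q² = 1369 − 1368 = 1.
  The first convergent with p² − 38·q² = 1 gives the fundamental solution (x₁, y₁) = (37, 6).
Step 2: Apply the recurrence (x_{n+1}, y_{n+1}) = (x₁x_n + 38y₁y_n, x₁y_n + y₁x_n) repeatedly.
  From (x_1, y_1) = (37, 6): x_2 = 37·37 + 38·6·6 = 2737; y_2 = 37·6 + 6·37 = 444.
  From (x_2, y_2) = (2737, 444): x_3 = 37·2737 + 38·6·444 = 202501; y_3 = 37·444 + 6·2737 = 32850.
  From (x_3, y_3) = (202501, 32850): x_4 = 37·202501 + 38·6·32850 = 14982337; y_4 = 37·32850 + 6·202501 = 2430456.
  From (x_4, y_4) = (14982337, 2430456): x_5 = 37·14982337 + 38·6·2430456 = 1108490437; y_5 = 37·2430456 + 6·14982337 = 179820894.
Step 3: Verify x_5² - 38·y_5² = 1228751048920450969 - 1228751048920450968 = 1 (should be 1). ✓

(x_1, y_1) = (37, 6); (x_5, y_5) = (1108490437, 179820894).


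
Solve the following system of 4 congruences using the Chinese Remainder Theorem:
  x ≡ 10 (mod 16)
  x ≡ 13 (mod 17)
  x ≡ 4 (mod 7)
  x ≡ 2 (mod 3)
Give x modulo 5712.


Product of moduli M = 16 · 17 · 7 · 3 = 5712.
Merge one congruence at a time:
  Start: x ≡ 10 (mod 16).
  Combine with x ≡ 13 (mod 17); new modulus lcm = 272.
    Write x = 10 + 16·t and substitute into x ≡ 13 (mod 17): 16·t ≡ 13 − 10 = 3 (mod 17).
    The inverse of 16 mod 17 is 16 (since 16·16 = 256 = 15·17 + 1), so t ≡ 16·3 = 48 ≡ 14 (mod 17).
    Then x = 10 + 16·14 = 234, valid modulo lcm(16, 17) = 272: x ≡ 234 (mod 272).
  Combine with x ≡ 4 (mod 7); new modulus lcm = 1904.
    Write x = 234 + 272·t and substitute into x ≡ 4 (mod 7): 272·t ≡ 4 − 234 = -230 (mod 7).
    Reduce coefficients mod 7: 6·t ≡ 1 (mod 7).
    The inverse of 6 mod 7 is 6 (since 6·6 = 36 = 5·7 + 1), so t ≡ 6·1 = 6 ≡ 6 (mod 7).
    Then x = 234 + 272·6 = 1866, valid modulo lcm(272, 7) = 1904: x ≡ 1866 (mod 1904).
  Combine with x ≡ 2 (mod 3); new modulus lcm = 5712.
    Write x = 1866 + 1904·t and substitute into x ≡ 2 (mod 3): 1904·t ≡ 2 − 1866 = -1864 (mod 3).
    Reduce coefficients mod 3: 2·t ≡ 2 (mod 3).
    The inverse of 2 mod 3 is 2 (since 2·2 = 4 = 1·3 + 1), so t ≡ 2·2 = 4 ≡ 1 (mod 3).
    Then x = 1866 + 1904·1 = 3770, valid modulo lcm(1904, 3) = 5712: x ≡ 3770 (mod 5712).
Verify against each original: 3770 mod 16 = 10, 3770 mod 17 = 13, 3770 mod 7 = 4, 3770 mod 3 = 2.

x ≡ 3770 (mod 5712).


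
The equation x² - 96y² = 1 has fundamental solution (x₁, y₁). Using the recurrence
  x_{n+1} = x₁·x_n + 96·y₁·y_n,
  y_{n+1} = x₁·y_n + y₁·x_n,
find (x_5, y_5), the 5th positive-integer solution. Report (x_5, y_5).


Step 1: Find the fundamental solution (x₁, y₁) of x² - 96y² = 1.
  Expand √96 as a continued fraction. a₀ = ⌊√96⌋ = 9; iterate m_{k+1} = d_k·a_k − m_k, d_{k+1} = (96 − m_{k+1}²)/d_k, a_{k+1} = ⌊(a₀ + m_{k+1})/d_{k+1}⌋ (starting m₀ = 0, d₀ = 1), with convergents p_k = a_k·p_{k-1} + p_{k-2}, q_k = a_k·q_{k-1} + q_{k-2} (p₋₁ = 1, q₋₁ = 0):
  k = 0: a₀ = 9; p₀/q₀ = 9/1; p₀² − 96·q₀² = 81 − 96 = -15.
  k = 1: m = 9, d = 15, a = ⌊(9 + 9)/15⌋ = 1; p/q = (1·9 + 1)/(1·1 + 0) = 10/1; p² − 96·q² = 100 − 96 = 4.
  k = 2: m = 6, d = 4, a = ⌊(9 + 6)/4⌋ = 3; p/q = (3·10 + 9)/(3·1 + 1) = 39/4; p² − 96·q² = 1521 − 1536 = -15.
  k = 3: m = 6, d = 15, a = ⌊(9 + 6)/15⌋ = 1; p/q = (1·39 + 10)/(1·4 + 1) = 49/5; p² − 96·q² = 2401 − 2400 = 1.
  The first convergent with p² − 96·q² = 1 gives the fundamental solution (x₁, y₁) = (49, 5).
Step 2: Apply the recurrence (x_{n+1}, y_{n+1}) = (x₁x_n + 96y₁y_n, x₁y_n + y₁x_n) repeatedly.
  From (x_1, y_1) = (49, 5): x_2 = 49·49 + 96·5·5 = 4801; y_2 = 49·5 + 5·49 = 490.
  From (x_2, y_2) = (4801, 490): x_3 = 49·4801 + 96·5·490 = 470449; y_3 = 49·490 + 5·4801 = 48015.
  From (x_3, y_3) = (470449, 48015): x_4 = 49·470449 + 96·5·48015 = 46099201; y_4 = 49·48015 + 5·470449 = 4704980.
  From (x_4, y_4) = (46099201, 4704980): x_5 = 49·46099201 + 96·5·4704980 = 4517251249; y_5 = 49·4704980 + 5·46099201 = 461040025.
Step 3: Verify x_5² - 96·y_5² = 20405558846592060001 - 20405558846592060000 = 1 (should be 1). ✓

(x_1, y_1) = (49, 5); (x_5, y_5) = (4517251249, 461040025).


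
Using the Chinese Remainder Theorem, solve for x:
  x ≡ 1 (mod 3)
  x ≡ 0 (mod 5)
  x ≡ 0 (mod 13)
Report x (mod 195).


Moduli 3, 5, 13 are pairwise coprime; by CRT there is a unique solution modulo M = 3 · 5 · 13 = 195.
Solve pairwise, accumulating the modulus:
  Start with x ≡ 1 (mod 3).
  Combine with x ≡ 0 (mod 5): since gcd(3, 5) = 1, we get a unique residue mod 15.
    Write x = 1 + 3·t and substitute into x ≡ 0 (mod 5): 3·t ≡ 0 − 1 = -1 (mod 5).
    Reduce coefficients mod 5: 3·t ≡ 4 (mod 5).
    The inverse of 3 mod 5 is 2 (since 3·2 = 6 = 1·5 + 1), so t ≡ 2·4 = 8 ≡ 3 (mod 5).
    Then x = 1 + 3·3 = 10, valid modulo lcm(3, 5) = 15: x ≡ 10 (mod 15).
  Combine with x ≡ 0 (mod 13): since gcd(15, 13) = 1, we get a unique residue mod 195.
    Write x = 10 + 15·t and substitute into x ≡ 0 (mod 13): 15·t ≡ 0 − 10 = -10 (mod 13).
    Reduce coefficients mod 13: 2·t ≡ 3 (mod 13).
    The inverse of 2 mod 13 is 7 (since 2·7 = 14 = 1·13 + 1), so t ≡ 7·3 = 21 ≡ 8 (mod 13).
    Then x = 10 + 15·8 = 130, valid modulo lcm(15, 13) = 195: x ≡ 130 (mod 195).
Verify: 130 mod 3 = 1 ✓, 130 mod 5 = 0 ✓, 130 mod 13 = 0 ✓.

x ≡ 130 (mod 195).


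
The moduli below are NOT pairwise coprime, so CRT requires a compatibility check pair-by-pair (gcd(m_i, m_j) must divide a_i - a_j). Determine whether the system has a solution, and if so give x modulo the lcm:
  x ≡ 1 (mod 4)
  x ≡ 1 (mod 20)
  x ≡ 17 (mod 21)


Moduli 4, 20, 21 are not pairwise coprime, so CRT works modulo lcm(m_i) when all pairwise compatibility conditions hold.
Pairwise compatibility: gcd(m_i, m_j) must divide a_i - a_j for every pair.
Merge one congruence at a time:
  Start: x ≡ 1 (mod 4).
  Combine with x ≡ 1 (mod 20): gcd(4, 20) = 4; 1 - 1 = 0, which IS divisible by 4, so compatible.
    Write x = 1 + 4·t and substitute into x ≡ 1 (mod 20): 4·t ≡ 1 − 1 = 0 (mod 20).
    Divide the congruence (and modulus) by g = 4: 1·t ≡ 0 (mod 5).
    So t ≡ 0 (mod 5).
    Then x = 1 + 4·0 = 1, valid modulo lcm(4, 20) = 20: x ≡ 1 (mod 20).
  Combine with x ≡ 17 (mod 21): gcd(20, 21) = 1; 17 - 1 = 16, which IS divisible by 1, so compatible.
    Write x = 1 + 20·t and substitute into x ≡ 17 (mod 21): 20·t ≡ 17 − 1 = 16 (mod 21).
    The inverse of 20 mod 21 is 20 (since 20·20 = 400 = 19·21 + 1), so t ≡ 20·16 = 320 ≡ 5 (mod 21).
    Then x = 1 + 20·5 = 101, valid modulo lcm(20, 21) = 420: x ≡ 101 (mod 420).
Verify: 101 mod 4 = 1, 101 mod 20 = 1, 101 mod 21 = 17.

x ≡ 101 (mod 420).


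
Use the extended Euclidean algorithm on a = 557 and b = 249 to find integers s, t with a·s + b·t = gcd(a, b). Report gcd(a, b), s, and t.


Euclidean algorithm on (557, 249) — divide until remainder is 0:
  557 = 2 · 249 + 59
  249 = 4 · 59 + 13
  59 = 4 · 13 + 7
  13 = 1 · 7 + 6
  7 = 1 · 6 + 1
  6 = 6 · 1 + 0
gcd(557, 249) = 1.
Track Bezout coefficients alongside the remainders: start with r₀ = 557 = a·1 + b·0 (s = 1, t = 0) and r₁ = 249 = a·0 + b·1 (s = 0, t = 1); each new remainder r_{k+1} = r_{k-1} − q_k·r_k inherits s_{k+1} = s_{k-1} − q_k·s_k, t_{k+1} = t_{k-1} − q_k·t_k, so r_k = a·s_k + b·t_k at every step:
  q = 2: r = 59, s = 1 − 2·0 = 1, t = 0 − 2·1 = -2  (check: 557·1 + 249·(-2) = 59)
  q = 4: r = 13, s = 0 − 4·1 = -4, t = 1 − 4·(-2) = 9  (check: 557·(-4) + 249·9 = 13)
  q = 4: r = 7, s = 1 − 4·(-4) = 17, t = -2 − 4·9 = -38  (check: 557·17 + 249·(-38) = 7)
  q = 1: r = 6, s = -4 − 1·17 = -21, t = 9 − 1·(-38) = 47  (check: 557·(-21) + 249·47 = 6)
  q = 1: r = 1, s = 17 − 1·(-21) = 38, t = -38 − 1·47 = -85  (check: 557·38 + 249·(-85) = 1)
The row with r = 1 (the gcd) gives the Bezout coefficients s = 38, t = -85.
Result: 557 · (38) + 249 · (-85) = 1.

gcd(557, 249) = 1; s = 38, t = -85 (check: 557·38 + 249·(-85) = 1).


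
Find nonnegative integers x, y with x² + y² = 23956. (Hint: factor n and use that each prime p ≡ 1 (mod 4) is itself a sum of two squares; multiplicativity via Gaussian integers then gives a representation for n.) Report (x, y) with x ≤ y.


Step 1: Factor n = 23956 = 2^2 · 53 · 113.
Step 2: Check the mod-4 condition on each prime factor: 2 = 2 (special); 53 ≡ 1 (mod 4), exponent 1; 113 ≡ 1 (mod 4), exponent 1.
All primes ≡ 3 (mod 4) appear to even exponent (or don't appear), so by the two-squares theorem n IS expressible as a sum of two squares.
Step 3: Build a representation. Group n = k² · m with k = 2 and m = 53 · 113 = 5989 (a product of primes ≡ 1 (mod 4)); a representation of m scales to one of n via (k·x)² + (k·y)² = k²(x² + y²). Each prime p ≡ 1 (mod 4) is itself a sum of two squares; find a² by testing p − a² for a perfect square:
  53: 53 − 1² = 52, 53 − 2² = 49 = 7² ⇒ 53 = 2² + 7².
  113: 113 − 1² = 112, 113 − 2² = 109, 113 − 3² = 104, 113 − 4² = 97, 113 − 5² = 88, 113 − 6² = 77, 113 − 7² = 64 = 8² ⇒ 113 = 7² + 8².
  Combine using the Brahmagupta–Fibonacci identity (a² + b²)(c² + d²) = (ac − bd)² + (ad + bc)² = (ac + bd)² + (ad − bc)²:
  53 · 113 = 5989: from (2² + 7²)(7² + 8²), take (2·7 − 7·8, 2·8 + 7·7) = (14 − 56, 16 + 49) = (-42, 65); dropping signs (only squares matter) gives (42, 65); check 42² + 65² = 1764 + 4225 = 5989 ✓.
  Scale by k = 2: (2·42, 2·65) = (84, 130).
Step 4: Order so x ≤ y and verify: 84² + 130² = 7056 + 16900 = 23956 = n. ✓

n = 23956 = 84² + 130² (one valid representation with x ≤ y).


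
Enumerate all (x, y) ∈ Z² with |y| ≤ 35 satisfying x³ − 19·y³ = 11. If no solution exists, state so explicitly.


The equation is x³ - 19y³ = 11. For fixed y, x³ = 19·y³ + 11, so a solution requires the RHS to be a perfect cube.
Strategy: iterate y from -35 to 35, compute RHS = 19·y³ + 11, and check whether it is a (positive or negative) perfect cube.
Check small values of y:
  y = 0: RHS = 11 is not a perfect cube.
  y = 1: RHS = 30 is not a perfect cube.
  y = -1: RHS = -8 = (-2)³ ⇒ x = -2 works.
  y = 2: RHS = 163 is not a perfect cube.
  y = -2: RHS = -141 is not a perfect cube.
  y = 3: RHS = 524 is not a perfect cube.
  y = -3: RHS = -502 is not a perfect cube.
Continuing the search up to |y| = 35 finds no further solutions beyond those listed.
Collected solutions: (-2, -1).

Solutions (with |y| ≤ 35): (-2, -1).


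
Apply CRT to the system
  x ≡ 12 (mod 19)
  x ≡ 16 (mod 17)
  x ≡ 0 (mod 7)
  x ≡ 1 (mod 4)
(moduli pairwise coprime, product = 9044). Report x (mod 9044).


Product of moduli M = 19 · 17 · 7 · 4 = 9044.
Merge one congruence at a time:
  Start: x ≡ 12 (mod 19).
  Combine with x ≡ 16 (mod 17); new modulus lcm = 323.
    Write x = 12 + 19·t and substitute into x ≡ 16 (mod 17): 19·t ≡ 16 − 12 = 4 (mod 17).
    Reduce coefficients mod 17: 2·t ≡ 4 (mod 17).
    The inverse of 2 mod 17 is 9 (since 2·9 = 18 = 1·17 + 1), so t ≡ 9·4 = 36 ≡ 2 (mod 17).
    Then x = 12 + 19·2 = 50, valid modulo lcm(19, 17) = 323: x ≡ 50 (mod 323).
  Combine with x ≡ 0 (mod 7); new modulus lcm = 2261.
    Write x = 50 + 323·t and substitute into x ≡ 0 (mod 7): 323·t ≡ 0 − 50 = -50 (mod 7).
    Reduce coefficients mod 7: 1·t ≡ 6 (mod 7).
    So t ≡ 6 (mod 7).
    Then x = 50 + 323·6 = 1988, valid modulo lcm(323, 7) = 2261: x ≡ 1988 (mod 2261).
  Combine with x ≡ 1 (mod 4); new modulus lcm = 9044.
    Write x = 1988 + 2261·t and substitute into x ≡ 1 (mod 4): 2261·t ≡ 1 − 1988 = -1987 (mod 4).
    Reduce coefficients mod 4: 1·t ≡ 1 (mod 4).
    So t ≡ 1 (mod 4).
    Then x = 1988 + 2261·1 = 4249, valid modulo lcm(2261, 4) = 9044: x ≡ 4249 (mod 9044).
Verify against each original: 4249 mod 19 = 12, 4249 mod 17 = 16, 4249 mod 7 = 0, 4249 mod 4 = 1.

x ≡ 4249 (mod 9044).


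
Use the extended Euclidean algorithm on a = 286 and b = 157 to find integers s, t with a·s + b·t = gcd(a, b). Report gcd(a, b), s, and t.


Euclidean algorithm on (286, 157) — divide until remainder is 0:
  286 = 1 · 157 + 129
  157 = 1 · 129 + 28
  129 = 4 · 28 + 17
  28 = 1 · 17 + 11
  17 = 1 · 11 + 6
  11 = 1 · 6 + 5
  6 = 1 · 5 + 1
  5 = 5 · 1 + 0
gcd(286, 157) = 1.
Track Bezout coefficients alongside the remainders: start with r₀ = 286 = a·1 + b·0 (s = 1, t = 0) and r₁ = 157 = a·0 + b·1 (s = 0, t = 1); each new remainder r_{k+1} = r_{k-1} − q_k·r_k inherits s_{k+1} = s_{k-1} − q_k·s_k, t_{k+1} = t_{k-1} − q_k·t_k, so r_k = a·s_k + b·t_k at every step:
  q = 1: r = 129, s = 1 − 1·0 = 1, t = 0 − 1·1 = -1  (check: 286·1 + 157·(-1) = 129)
  q = 1: r = 28, s = 0 − 1·1 = -1, t = 1 − 1·(-1) = 2  (check: 286·(-1) + 157·2 = 28)
  q = 4: r = 17, s = 1 − 4·(-1) = 5, t = -1 − 4·2 = -9  (check: 286·5 + 157·(-9) = 17)
  q = 1: r = 11, s = -1 − 1·5 = -6, t = 2 − 1·(-9) = 11  (check: 286·(-6) + 157·11 = 11)
  q = 1: r = 6, s = 5 − 1·(-6) = 11, t = -9 − 1·11 = -20  (check: 286·11 + 157·(-20) = 6)
  q = 1: r = 5, s = -6 − 1·11 = -17, t = 11 − 1·(-20) = 31  (check: 286·(-17) + 157·31 = 5)
  q = 1: r = 1, s = 11 − 1·(-17) = 28, t = -20 − 1·31 = -51  (check: 286·28 + 157·(-51) = 1)
The row with r = 1 (the gcd) gives the Bezout coefficients s = 28, t = -51.
Result: 286 · (28) + 157 · (-51) = 1.

gcd(286, 157) = 1; s = 28, t = -51 (check: 286·28 + 157·(-51) = 1).


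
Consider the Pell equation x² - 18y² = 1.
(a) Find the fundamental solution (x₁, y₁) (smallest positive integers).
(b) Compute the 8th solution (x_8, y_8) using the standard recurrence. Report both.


Step 1: Find the fundamental solution (x₁, y₁) of x² - 18y² = 1.
  Expand √18 as a continued fraction. a₀ = ⌊√18⌋ = 4; iterate m_{k+1} = d_k·a_k − m_k, d_{k+1} = (18 − m_{k+1}²)/d_k, a_{k+1} = ⌊(a₀ + m_{k+1})/d_{k+1}⌋ (starting m₀ = 0, d₀ = 1), with convergents p_k = a_k·p_{k-1} + p_{k-2}, q_k = a_k·q_{k-1} + q_{k-2} (p₋₁ = 1, q₋₁ = 0):
  k = 0: a₀ = 4; p₀/q₀ = 4/1; p₀² − 18·q₀² = 16 − 18 = -2.
  k = 1: m = 4, d = 2, a = ⌊(4 + 4)/2⌋ = 4; p/q = (4·4 + 1)/(4·1 + 0) = 17/4; p² − 18·q² = 289 − 288 = 1.
  The first convergent with p² − 18·q² = 1 gives the fundamental solution (x₁, y₁) = (17, 4).
Step 2: Apply the recurrence (x_{n+1}, y_{n+1}) = (x₁x_n + 18y₁y_n, x₁y_n + y₁x_n) repeatedly.
  From (x_1, y_1) = (17, 4): x_2 = 17·17 + 18·4·4 = 577; y_2 = 17·4 + 4·17 = 136.
  From (x_2, y_2) = (577, 136): x_3 = 17·577 + 18·4·136 = 19601; y_3 = 17·136 + 4·577 = 4620.
  From (x_3, y_3) = (19601, 4620): x_4 = 17·19601 + 18·4·4620 = 665857; y_4 = 17·4620 + 4·19601 = 156944.
  From (x_4, y_4) = (665857, 156944): x_5 = 17·665857 + 18·4·156944 = 22619537; y_5 = 17·156944 + 4·665857 = 5331476.
  From (x_5, y_5) = (22619537, 5331476): x_6 = 17·22619537 + 18·4·5331476 = 768398401; y_6 = 17·5331476 + 4·22619537 = 181113240.
  From (x_6, y_6) = (768398401, 181113240): x_7 = 17·768398401 + 18·4·181113240 = 26102926097; y_7 = 17·181113240 + 4·768398401 = 6152518684.
  From (x_7, y_7) = (26102926097, 6152518684): x_8 = 17·26102926097 + 18·4·6152518684 = 886731088897; y_8 = 17·6152518684 + 4·26102926097 = 209004522016.
Step 3: Verify x_8² - 18·y_8² = 786292024016459316676609 - 786292024016459316676608 = 1 (should be 1). ✓

(x_1, y_1) = (17, 4); (x_8, y_8) = (886731088897, 209004522016).


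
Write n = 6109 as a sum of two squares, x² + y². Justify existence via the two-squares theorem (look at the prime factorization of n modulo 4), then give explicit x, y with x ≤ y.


Step 1: Factor n = 6109 = 41 · 149.
Step 2: Check the mod-4 condition on each prime factor: 41 ≡ 1 (mod 4), exponent 1; 149 ≡ 1 (mod 4), exponent 1.
All primes ≡ 3 (mod 4) appear to even exponent (or don't appear), so by the two-squares theorem n IS expressible as a sum of two squares.
Step 3: Build a representation. Here n = 41 · 149 is a product of primes ≡ 1 (mod 4). Each prime p ≡ 1 (mod 4) is itself a sum of two squares; find a² by testing p − a² for a perfect square:
  41: 41 − 1² = 40, 41 − 2² = 37, 41 − 3² = 32, 41 − 4² = 25 = 5² ⇒ 41 = 4² + 5².
  149: 149 − 1² = 148, 149 − 2² = 145, 149 − 3² = 140, 149 − 4² = 133, 149 − 5² = 124, 149 − 6² = 113, 149 − 7² = 100 = 10² ⇒ 149 = 7² + 10².
  Combine using the Brahmagupta–Fibonacci identity (a² + b²)(c² + d²) = (ac − bd)² + (ad + bc)² = (ac + bd)² + (ad − bc)²:
  41 · 149 = 6109: from (4² + 5²)(7² + 10²), take (4·7 − 5·10, 4·10 + 5·7) = (28 − 50, 40 + 35) = (-22, 75); dropping signs (only squares matter) gives (22, 75); check 22² + 75² = 484 + 5625 = 6109 ✓.
Step 4: Order so x ≤ y and verify: 22² + 75² = 484 + 5625 = 6109 = n. ✓

n = 6109 = 22² + 75² (one valid representation with x ≤ y).


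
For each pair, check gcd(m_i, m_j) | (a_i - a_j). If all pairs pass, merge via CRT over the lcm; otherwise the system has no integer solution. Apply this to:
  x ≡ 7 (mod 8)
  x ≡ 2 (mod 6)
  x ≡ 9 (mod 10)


Moduli 8, 6, 10 are not pairwise coprime, so CRT works modulo lcm(m_i) when all pairwise compatibility conditions hold.
Pairwise compatibility: gcd(m_i, m_j) must divide a_i - a_j for every pair.
Merge one congruence at a time:
  Start: x ≡ 7 (mod 8).
  Combine with x ≡ 2 (mod 6): gcd(8, 6) = 2, and 2 - 7 = -5 is NOT divisible by 2.
    ⇒ system is inconsistent (no integer solution).

No solution (the system is inconsistent).


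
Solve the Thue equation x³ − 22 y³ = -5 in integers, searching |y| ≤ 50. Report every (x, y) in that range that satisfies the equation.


The equation is x³ - 22y³ = -5. For fixed y, x³ = 22·y³ − 5, so a solution requires the RHS to be a perfect cube.
Strategy: iterate y from -50 to 50, compute RHS = 22·y³ − 5, and check whether it is a (positive or negative) perfect cube.
Check small values of y:
  y = 0: RHS = -5 is not a perfect cube.
  y = 1: RHS = 17 is not a perfect cube.
  y = -1: RHS = -27 = (-3)³ ⇒ x = -3 works.
  y = 2: RHS = 171 is not a perfect cube.
  y = -2: RHS = -181 is not a perfect cube.
  y = 3: RHS = 589 is not a perfect cube.
  y = -3: RHS = -599 is not a perfect cube.
Continuing the search up to |y| = 50 finds no further solutions beyond those listed.
Collected solutions: (-3, -1).

Solutions (with |y| ≤ 50): (-3, -1).


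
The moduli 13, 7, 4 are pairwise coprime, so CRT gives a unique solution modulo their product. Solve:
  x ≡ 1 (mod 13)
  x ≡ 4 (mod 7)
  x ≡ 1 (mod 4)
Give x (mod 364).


Moduli 13, 7, 4 are pairwise coprime; by CRT there is a unique solution modulo M = 13 · 7 · 4 = 364.
Solve pairwise, accumulating the modulus:
  Start with x ≡ 1 (mod 13).
  Combine with x ≡ 4 (mod 7): since gcd(13, 7) = 1, we get a unique residue mod 91.
    Write x = 1 + 13·t and substitute into x ≡ 4 (mod 7): 13·t ≡ 4 − 1 = 3 (mod 7).
    Reduce coefficients mod 7: 6·t ≡ 3 (mod 7).
    The inverse of 6 mod 7 is 6 (since 6·6 = 36 = 5·7 + 1), so t ≡ 6·3 = 18 ≡ 4 (mod 7).
    Then x = 1 + 13·4 = 53, valid modulo lcm(13, 7) = 91: x ≡ 53 (mod 91).
  Combine with x ≡ 1 (mod 4): since gcd(91, 4) = 1, we get a unique residue mod 364.
    Write x = 53 + 91·t and substitute into x ≡ 1 (mod 4): 91·t ≡ 1 − 53 = -52 (mod 4).
    Reduce coefficients mod 4: 3·t ≡ 0 (mod 4).
    The inverse of 3 mod 4 is 3 (since 3·3 = 9 = 2·4 + 1), so t ≡ 3·0 = 0 ≡ 0 (mod 4).
    Then x = 53 + 91·0 = 53, valid modulo lcm(91, 4) = 364: x ≡ 53 (mod 364).
Verify: 53 mod 13 = 1 ✓, 53 mod 7 = 4 ✓, 53 mod 4 = 1 ✓.

x ≡ 53 (mod 364).


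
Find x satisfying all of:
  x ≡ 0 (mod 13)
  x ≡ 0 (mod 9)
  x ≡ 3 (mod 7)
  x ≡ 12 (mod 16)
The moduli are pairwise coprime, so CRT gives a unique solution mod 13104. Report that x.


Product of moduli M = 13 · 9 · 7 · 16 = 13104.
Merge one congruence at a time:
  Start: x ≡ 0 (mod 13).
  Combine with x ≡ 0 (mod 9); new modulus lcm = 117.
    Write x = 0 + 13·t and substitute into x ≡ 0 (mod 9): 13·t ≡ 0 − 0 = 0 (mod 9).
    Reduce coefficients mod 9: 4·t ≡ 0 (mod 9).
    The inverse of 4 mod 9 is 7 (since 4·7 = 28 = 3·9 + 1), so t ≡ 7·0 = 0 ≡ 0 (mod 9).
    Then x = 0 + 13·0 = 0, valid modulo lcm(13, 9) = 117: x ≡ 0 (mod 117).
  Combine with x ≡ 3 (mod 7); new modulus lcm = 819.
    Write x = 0 + 117·t and substitute into x ≡ 3 (mod 7): 117·t ≡ 3 − 0 = 3 (mod 7).
    Reduce coefficients mod 7: 5·t ≡ 3 (mod 7).
    The inverse of 5 mod 7 is 3 (since 5·3 = 15 = 2·7 + 1), so t ≡ 3·3 = 9 ≡ 2 (mod 7).
    Then x = 0 + 117·2 = 234, valid modulo lcm(117, 7) = 819: x ≡ 234 (mod 819).
  Combine with x ≡ 12 (mod 16); new modulus lcm = 13104.
    Write x = 234 + 819·t and substitute into x ≡ 12 (mod 16): 819·t ≡ 12 − 234 = -222 (mod 16).
    Reduce coefficients mod 16: 3·t ≡ 2 (mod 16).
    The inverse of 3 mod 16 is 11 (since 3·11 = 33 = 2·16 + 1), so t ≡ 11·2 = 22 ≡ 6 (mod 16).
    Then x = 234 + 819·6 = 5148, valid modulo lcm(819, 16) = 13104: x ≡ 5148 (mod 13104).
Verify against each original: 5148 mod 13 = 0, 5148 mod 9 = 0, 5148 mod 7 = 3, 5148 mod 16 = 12.

x ≡ 5148 (mod 13104).


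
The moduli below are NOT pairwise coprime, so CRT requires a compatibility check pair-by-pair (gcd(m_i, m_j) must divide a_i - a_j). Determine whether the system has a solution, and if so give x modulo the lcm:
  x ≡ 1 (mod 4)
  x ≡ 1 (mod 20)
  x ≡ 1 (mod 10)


Moduli 4, 20, 10 are not pairwise coprime, so CRT works modulo lcm(m_i) when all pairwise compatibility conditions hold.
Pairwise compatibility: gcd(m_i, m_j) must divide a_i - a_j for every pair.
Merge one congruence at a time:
  Start: x ≡ 1 (mod 4).
  Combine with x ≡ 1 (mod 20): gcd(4, 20) = 4; 1 - 1 = 0, which IS divisible by 4, so compatible.
    Write x = 1 + 4·t and substitute into x ≡ 1 (mod 20): 4·t ≡ 1 − 1 = 0 (mod 20).
    Divide the congruence (and modulus) by g = 4: 1·t ≡ 0 (mod 5).
    So t ≡ 0 (mod 5).
    Then x = 1 + 4·0 = 1, valid modulo lcm(4, 20) = 20: x ≡ 1 (mod 20).
  Combine with x ≡ 1 (mod 10): gcd(20, 10) = 10; 1 - 1 = 0, which IS divisible by 10, so compatible.
    Write x = 1 + 20·t and substitute into x ≡ 1 (mod 10): 20·t ≡ 1 − 1 = 0 (mod 10).
    Divide the congruence (and modulus) by g = 10: 2·t ≡ 0 (mod 1).
    Modulo 1 every t works; take t = 0.
    Then x = 1 + 20·0 = 1, valid modulo lcm(20, 10) = 20: x ≡ 1 (mod 20).
Verify: 1 mod 4 = 1, 1 mod 20 = 1, 1 mod 10 = 1.

x ≡ 1 (mod 20).


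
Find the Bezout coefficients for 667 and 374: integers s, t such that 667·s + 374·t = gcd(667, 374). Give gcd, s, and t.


Euclidean algorithm on (667, 374) — divide until remainder is 0:
  667 = 1 · 374 + 293
  374 = 1 · 293 + 81
  293 = 3 · 81 + 50
  81 = 1 · 50 + 31
  50 = 1 · 31 + 19
  31 = 1 · 19 + 12
  19 = 1 · 12 + 7
  12 = 1 · 7 + 5
  7 = 1 · 5 + 2
  5 = 2 · 2 + 1
  2 = 2 · 1 + 0
gcd(667, 374) = 1.
Track Bezout coefficients alongside the remainders: start with r₀ = 667 = a·1 + b·0 (s = 1, t = 0) and r₁ = 374 = a·0 + b·1 (s = 0, t = 1); each new remainder r_{k+1} = r_{k-1} − q_k·r_k inherits s_{k+1} = s_{k-1} − q_k·s_k, t_{k+1} = t_{k-1} − q_k·t_k, so r_k = a·s_k + b·t_k at every step:
  q = 1: r = 293, s = 1 − 1·0 = 1, t = 0 − 1·1 = -1  (check: 667·1 + 374·(-1) = 293)
  q = 1: r = 81, s = 0 − 1·1 = -1, t = 1 − 1·(-1) = 2  (check: 667·(-1) + 374·2 = 81)
  q = 3: r = 50, s = 1 − 3·(-1) = 4, t = -1 − 3·2 = -7  (check: 667·4 + 374·(-7) = 50)
  q = 1: r = 31, s = -1 − 1·4 = -5, t = 2 − 1·(-7) = 9  (check: 667·(-5) + 374·9 = 31)
  q = 1: r = 19, s = 4 − 1·(-5) = 9, t = -7 − 1·9 = -16  (check: 667·9 + 374·(-16) = 19)
  q = 1: r = 12, s = -5 − 1·9 = -14, t = 9 − 1·(-16) = 25  (check: 667·(-14) + 374·25 = 12)
  q = 1: r = 7, s = 9 − 1·(-14) = 23, t = -16 − 1·25 = -41  (check: 667·23 + 374·(-41) = 7)
  q = 1: r = 5, s = -14 − 1·23 = -37, t = 25 − 1·(-41) = 66  (check: 667·(-37) + 374·66 = 5)
  q = 1: r = 2, s = 23 − 1·(-37) = 60, t = -41 − 1·66 = -107  (check: 667·60 + 374·(-107) = 2)
  q = 2: r = 1, s = -37 − 2·60 = -157, t = 66 − 2·(-107) = 280  (check: 667·(-157) + 374·280 = 1)
The row with r = 1 (the gcd) gives the Bezout coefficients s = -157, t = 280.
Result: 667 · (-157) + 374 · (280) = 1.

gcd(667, 374) = 1; s = -157, t = 280 (check: 667·(-157) + 374·280 = 1).


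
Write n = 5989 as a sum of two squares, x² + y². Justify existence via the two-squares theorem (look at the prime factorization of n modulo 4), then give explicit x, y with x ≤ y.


Step 1: Factor n = 5989 = 53 · 113.
Step 2: Check the mod-4 condition on each prime factor: 53 ≡ 1 (mod 4), exponent 1; 113 ≡ 1 (mod 4), exponent 1.
All primes ≡ 3 (mod 4) appear to even exponent (or don't appear), so by the two-squares theorem n IS expressible as a sum of two squares.
Step 3: Build a representation. Here n = 53 · 113 is a product of primes ≡ 1 (mod 4). Each prime p ≡ 1 (mod 4) is itself a sum of two squares; find a² by testing p − a² for a perfect square:
  53: 53 − 1² = 52, 53 − 2² = 49 = 7² ⇒ 53 = 2² + 7².
  113: 113 − 1² = 112, 113 − 2² = 109, 113 − 3² = 104, 113 − 4² = 97, 113 − 5² = 88, 113 − 6² = 77, 113 − 7² = 64 = 8² ⇒ 113 = 7² + 8².
  Combine using the Brahmagupta–Fibonacci identity (a² + b²)(c² + d²) = (ac − bd)² + (ad + bc)² = (ac + bd)² + (ad − bc)²:
  53 · 113 = 5989: from (2² + 7²)(7² + 8²), take (2·7 − 7·8, 2·8 + 7·7) = (14 − 56, 16 + 49) = (-42, 65); dropping signs (only squares matter) gives (42, 65); check 42² + 65² = 1764 + 4225 = 5989 ✓.
Step 4: Order so x ≤ y and verify: 42² + 65² = 1764 + 4225 = 5989 = n. ✓

n = 5989 = 42² + 65² (one valid representation with x ≤ y).


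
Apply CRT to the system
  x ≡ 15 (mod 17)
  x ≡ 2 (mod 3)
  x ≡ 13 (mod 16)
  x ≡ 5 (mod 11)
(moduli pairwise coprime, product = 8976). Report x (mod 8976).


Product of moduli M = 17 · 3 · 16 · 11 = 8976.
Merge one congruence at a time:
  Start: x ≡ 15 (mod 17).
  Combine with x ≡ 2 (mod 3); new modulus lcm = 51.
    Write x = 15 + 17·t and substitute into x ≡ 2 (mod 3): 17·t ≡ 2 − 15 = -13 (mod 3).
    Reduce coefficients mod 3: 2·t ≡ 2 (mod 3).
    The inverse of 2 mod 3 is 2 (since 2·2 = 4 = 1·3 + 1), so t ≡ 2·2 = 4 ≡ 1 (mod 3).
    Then x = 15 + 17·1 = 32, valid modulo lcm(17, 3) = 51: x ≡ 32 (mod 51).
  Combine with x ≡ 13 (mod 16); new modulus lcm = 816.
    Write x = 32 + 51·t and substitute into x ≡ 13 (mod 16): 51·t ≡ 13 − 32 = -19 (mod 16).
    Reduce coefficients mod 16: 3·t ≡ 13 (mod 16).
    The inverse of 3 mod 16 is 11 (since 3·11 = 33 = 2·16 + 1), so t ≡ 11·13 = 143 ≡ 15 (mod 16).
    Then x = 32 + 51·15 = 797, valid modulo lcm(51, 16) = 816: x ≡ 797 (mod 816).
  Combine with x ≡ 5 (mod 11); new modulus lcm = 8976.
    Write x = 797 + 816·t and substitute into x ≡ 5 (mod 11): 816·t ≡ 5 − 797 = -792 (mod 11).
    Reduce coefficients mod 11: 2·t ≡ 0 (mod 11).
    The inverse of 2 mod 11 is 6 (since 2·6 = 12 = 1·11 + 1), so t ≡ 6·0 = 0 ≡ 0 (mod 11).
    Then x = 797 + 816·0 = 797, valid modulo lcm(816, 11) = 8976: x ≡ 797 (mod 8976).
Verify against each original: 797 mod 17 = 15, 797 mod 3 = 2, 797 mod 16 = 13, 797 mod 11 = 5.

x ≡ 797 (mod 8976).


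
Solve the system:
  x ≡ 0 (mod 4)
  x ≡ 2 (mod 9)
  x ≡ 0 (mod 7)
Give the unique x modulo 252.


Moduli 4, 9, 7 are pairwise coprime; by CRT there is a unique solution modulo M = 4 · 9 · 7 = 252.
Solve pairwise, accumulating the modulus:
  Start with x ≡ 0 (mod 4).
  Combine with x ≡ 2 (mod 9): since gcd(4, 9) = 1, we get a unique residue mod 36.
    Write x = 0 + 4·t and substitute into x ≡ 2 (mod 9): 4·t ≡ 2 − 0 = 2 (mod 9).
    The inverse of 4 mod 9 is 7 (since 4·7 = 28 = 3·9 + 1), so t ≡ 7·2 = 14 ≡ 5 (mod 9).
    Then x = 0 + 4·5 = 20, valid modulo lcm(4, 9) = 36: x ≡ 20 (mod 36).
  Combine with x ≡ 0 (mod 7): since gcd(36, 7) = 1, we get a unique residue mod 252.
    Write x = 20 + 36·t and substitute into x ≡ 0 (mod 7): 36·t ≡ 0 − 20 = -20 (mod 7).
    Reduce coefficients mod 7: 1·t ≡ 1 (mod 7).
    So t ≡ 1 (mod 7).
    Then x = 20 + 36·1 = 56, valid modulo lcm(36, 7) = 252: x ≡ 56 (mod 252).
Verify: 56 mod 4 = 0 ✓, 56 mod 9 = 2 ✓, 56 mod 7 = 0 ✓.

x ≡ 56 (mod 252).


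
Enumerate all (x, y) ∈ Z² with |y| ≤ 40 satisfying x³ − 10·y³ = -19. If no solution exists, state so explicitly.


The equation is x³ - 10y³ = -19. For fixed y, x³ = 10·y³ − 19, so a solution requires the RHS to be a perfect cube.
Strategy: iterate y from -40 to 40, compute RHS = 10·y³ − 19, and check whether it is a (positive or negative) perfect cube.
Check small values of y:
  y = 0: RHS = -19 is not a perfect cube.
  y = 1: RHS = -9 is not a perfect cube.
  y = -1: RHS = -29 is not a perfect cube.
  y = 2: RHS = 61 is not a perfect cube.
  y = -2: RHS = -99 is not a perfect cube.
  y = 3: RHS = 251 is not a perfect cube.
  y = -3: RHS = -289 is not a perfect cube.
Continuing the search up to |y| = 40 finds no solutions either.
No (x, y) in the scanned range satisfies the equation.

No integer solutions with |y| ≤ 40.


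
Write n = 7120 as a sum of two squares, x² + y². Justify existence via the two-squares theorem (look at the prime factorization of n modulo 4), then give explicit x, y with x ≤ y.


Step 1: Factor n = 7120 = 2^4 · 5 · 89.
Step 2: Check the mod-4 condition on each prime factor: 2 = 2 (special); 5 ≡ 1 (mod 4), exponent 1; 89 ≡ 1 (mod 4), exponent 1.
All primes ≡ 3 (mod 4) appear to even exponent (or don't appear), so by the two-squares theorem n IS expressible as a sum of two squares.
Step 3: Build a representation. Group n = k² · m with k = 4 and m = 5 · 89 = 445 (a product of primes ≡ 1 (mod 4)); a representation of m scales to one of n via (k·x)² + (k·y)² = k²(x² + y²). Each prime p ≡ 1 (mod 4) is itself a sum of two squares; find a² by testing p − a² for a perfect square:
  5: 5 − 1² = 4 = 2² ⇒ 5 = 1² + 2².
  89: 89 − 1² = 88, 89 − 2² = 85, 89 − 3² = 80, 89 − 4² = 73, 89 − 5² = 64 = 8² ⇒ 89 = 5² + 8².
  Combine using the Brahmagupta–Fibonacci identity (a² + b²)(c² + d²) = (ac − bd)² + (ad + bc)² = (ac + bd)² + (ad − bc)²:
  5 · 89 = 445: from (1² + 2²)(5² + 8²), take (1·5 − 2·8, 1·8 + 2·5) = (5 − 16, 8 + 10) = (-11, 18); dropping signs (only squares matter) gives (11, 18); check 11² + 18² = 121 + 324 = 445 ✓.
  Scale by k = 4: (4·11, 4·18) = (44, 72).
Step 4: Order so x ≤ y and verify: 44² + 72² = 1936 + 5184 = 7120 = n. ✓

n = 7120 = 44² + 72² (one valid representation with x ≤ y).


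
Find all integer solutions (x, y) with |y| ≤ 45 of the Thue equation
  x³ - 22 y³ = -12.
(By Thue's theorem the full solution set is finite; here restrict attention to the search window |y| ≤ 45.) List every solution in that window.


The equation is x³ - 22y³ = -12. For fixed y, x³ = 22·y³ − 12, so a solution requires the RHS to be a perfect cube.
Strategy: iterate y from -45 to 45, compute RHS = 22·y³ − 12, and check whether it is a (positive or negative) perfect cube.
Check small values of y:
  y = 0: RHS = -12 is not a perfect cube.
  y = 1: RHS = 10 is not a perfect cube.
  y = -1: RHS = -34 is not a perfect cube.
  y = 2: RHS = 164 is not a perfect cube.
  y = -2: RHS = -188 is not a perfect cube.
  y = 3: RHS = 582 is not a perfect cube.
  y = -3: RHS = -606 is not a perfect cube.
Continuing the search up to |y| = 45 finds no solutions either.
No (x, y) in the scanned range satisfies the equation.

No integer solutions with |y| ≤ 45.


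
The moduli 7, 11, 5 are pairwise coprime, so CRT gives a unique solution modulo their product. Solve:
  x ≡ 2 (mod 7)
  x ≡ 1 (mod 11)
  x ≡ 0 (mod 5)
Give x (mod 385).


Moduli 7, 11, 5 are pairwise coprime; by CRT there is a unique solution modulo M = 7 · 11 · 5 = 385.
Solve pairwise, accumulating the modulus:
  Start with x ≡ 2 (mod 7).
  Combine with x ≡ 1 (mod 11): since gcd(7, 11) = 1, we get a unique residue mod 77.
    Write x = 2 + 7·t and substitute into x ≡ 1 (mod 11): 7·t ≡ 1 − 2 = -1 (mod 11).
    Reduce coefficients mod 11: 7·t ≡ 10 (mod 11).
    The inverse of 7 mod 11 is 8 (since 7·8 = 56 = 5·11 + 1), so t ≡ 8·10 = 80 ≡ 3 (mod 11).
    Then x = 2 + 7·3 = 23, valid modulo lcm(7, 11) = 77: x ≡ 23 (mod 77).
  Combine with x ≡ 0 (mod 5): since gcd(77, 5) = 1, we get a unique residue mod 385.
    Write x = 23 + 77·t and substitute into x ≡ 0 (mod 5): 77·t ≡ 0 − 23 = -23 (mod 5).
    Reduce coefficients mod 5: 2·t ≡ 2 (mod 5).
    The inverse of 2 mod 5 is 3 (since 2·3 = 6 = 1·5 + 1), so t ≡ 3·2 = 6 ≡ 1 (mod 5).
    Then x = 23 + 77·1 = 100, valid modulo lcm(77, 5) = 385: x ≡ 100 (mod 385).
Verify: 100 mod 7 = 2 ✓, 100 mod 11 = 1 ✓, 100 mod 5 = 0 ✓.

x ≡ 100 (mod 385).


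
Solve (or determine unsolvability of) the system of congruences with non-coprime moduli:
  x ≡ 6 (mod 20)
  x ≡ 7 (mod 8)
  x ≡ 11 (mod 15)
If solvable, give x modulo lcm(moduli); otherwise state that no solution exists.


Moduli 20, 8, 15 are not pairwise coprime, so CRT works modulo lcm(m_i) when all pairwise compatibility conditions hold.
Pairwise compatibility: gcd(m_i, m_j) must divide a_i - a_j for every pair.
Merge one congruence at a time:
  Start: x ≡ 6 (mod 20).
  Combine with x ≡ 7 (mod 8): gcd(20, 8) = 4, and 7 - 6 = 1 is NOT divisible by 4.
    ⇒ system is inconsistent (no integer solution).

No solution (the system is inconsistent).


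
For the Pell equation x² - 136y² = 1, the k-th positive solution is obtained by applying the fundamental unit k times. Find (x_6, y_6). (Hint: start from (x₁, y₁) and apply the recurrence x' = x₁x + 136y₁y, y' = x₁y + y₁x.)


Step 1: Find the fundamental solution (x₁, y₁) of x² - 136y² = 1.
  Expand √136 as a continued fraction. a₀ = ⌊√136⌋ = 11; iterate m_{k+1} = d_k·a_k − m_k, d_{k+1} = (136 − m_{k+1}²)/d_k, a_{k+1} = ⌊(a₀ + m_{k+1})/d_{k+1}⌋ (starting m₀ = 0, d₀ = 1), with convergents p_k = a_k·p_{k-1} + p_{k-2}, q_k = a_k·q_{k-1} + q_{k-2} (p₋₁ = 1, q₋₁ = 0):
  k = 0: a₀ = 11; p₀/q₀ = 11/1; p₀² − 136·q₀² = 121 − 136 = -15.
  k = 1: m = 11, d = 15, a = ⌊(11 + 11)/15⌋ = 1; p/q = (1·11 + 1)/(1·1 + 0) = 12/1; p² − 136·q² = 144 − 136 = 8.
  k = 2: m = 4, d = 8, a = ⌊(11 + 4)/8⌋ = 1; p/q = (1·12 + 11)/(1·1 + 1) = 23/2; p² − 136·q² = 529 − 544 = -15.
  k = 3: m = 4, d = 15, a = ⌊(11 + 4)/15⌋ = 1; p/q = (1·23 + 12)/(1·2 + 1) = 35/3; p² − 136·q² = 1225 − 1224 = 1.
  The first convergent with p² − 136·q² = 1 gives the fundamental solution (x₁, y₁) = (35, 3).
Step 2: Apply the recurrence (x_{n+1}, y_{n+1}) = (x₁x_n + 136y₁y_n, x₁y_n + y₁x_n) repeatedly.
  From (x_1, y_1) = (35, 3): x_2 = 35·35 + 136·3·3 = 2449; y_2 = 35·3 + 3·35 = 210.
  From (x_2, y_2) = (2449, 210): x_3 = 35·2449 + 136·3·210 = 171395; y_3 = 35·210 + 3·2449 = 14697.
  From (x_3, y_3) = (171395, 14697): x_4 = 35·171395 + 136·3·14697 = 11995201; y_4 = 35·14697 + 3·171395 = 1028580.
  From (x_4, y_4) = (11995201, 1028580): x_5 = 35·11995201 + 136·3·1028580 = 839492675; y_5 = 35·1028580 + 3·11995201 = 71985903.
  From (x_5, y_5) = (839492675, 71985903): x_6 = 35·839492675 + 136·3·71985903 = 58752492049; y_6 = 35·71985903 + 3·839492675 = 5037984630.
Step 3: Verify x_6² - 136·y_6² = 3451855321967808218401 - 3451855321967808218400 = 1 (should be 1). ✓

(x_1, y_1) = (35, 3); (x_6, y_6) = (58752492049, 5037984630).
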